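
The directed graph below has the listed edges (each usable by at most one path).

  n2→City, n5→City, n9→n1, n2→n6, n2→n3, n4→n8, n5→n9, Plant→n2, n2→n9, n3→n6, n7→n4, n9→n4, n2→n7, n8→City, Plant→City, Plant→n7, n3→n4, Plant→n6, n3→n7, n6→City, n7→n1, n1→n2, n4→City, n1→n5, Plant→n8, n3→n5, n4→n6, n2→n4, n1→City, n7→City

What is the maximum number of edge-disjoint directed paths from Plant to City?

5

Assign every edge capacity 1; by Menger, the answer equals the max flow.
Path Plant→City (+1); total 1.
Path Plant→n2→City (+1); total 2.
Path Plant→n6→City (+1); total 3.
Path Plant→n7→City (+1); total 4.
Path Plant→n8→City (+1); total 5.
No residual Plant→City path; max flow = 5.
Certifying cut of size 5: {Plant→City, Plant→n2, Plant→n6, Plant→n7, Plant→n8}.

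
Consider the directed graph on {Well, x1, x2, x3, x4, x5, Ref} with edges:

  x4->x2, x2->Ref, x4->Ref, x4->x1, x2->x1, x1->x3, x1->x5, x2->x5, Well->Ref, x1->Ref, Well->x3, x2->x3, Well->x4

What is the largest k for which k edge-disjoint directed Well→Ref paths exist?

2

Assign every edge capacity 1; by Menger, the answer equals the max flow.
Path Well→Ref (+1); total 1.
Path Well→x4→Ref (+1); total 2.
No residual Well→Ref path; max flow = 2.
Certifying cut of size 2: {Well→Ref, Well→x4}.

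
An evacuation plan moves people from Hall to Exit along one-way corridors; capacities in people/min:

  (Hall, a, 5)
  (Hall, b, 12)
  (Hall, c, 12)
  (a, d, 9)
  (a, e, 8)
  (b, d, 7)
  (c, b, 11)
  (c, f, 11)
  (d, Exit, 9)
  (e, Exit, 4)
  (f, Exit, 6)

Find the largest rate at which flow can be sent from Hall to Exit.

Augment Hall→a→d→Exit: bottleneck 5, flow now 5.
Augment Hall→b→d→Exit: bottleneck 4, flow now 9.
Augment Hall→c→f→Exit: bottleneck 6, flow now 15.
Augment Hall→b→d→a→e→Exit: bottleneck 3, flow now 18. (uses reverse residual edge)
No augmenting path remains; maximum flow = 18.
In the residual graph, reachable from Hall: {Hall, b, c, f}.
Min-cut edges: Hall→a (5), b→d (7), f→Exit (6); capacity 5 + 7 + 6 = 18.
This cut is saturated, so no flow can exceed 18.

18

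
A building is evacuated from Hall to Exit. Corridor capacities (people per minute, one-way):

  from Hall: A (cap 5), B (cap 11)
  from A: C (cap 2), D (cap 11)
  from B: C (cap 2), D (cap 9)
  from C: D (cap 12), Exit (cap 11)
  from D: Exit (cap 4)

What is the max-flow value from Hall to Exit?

8

Augment Hall→A→C→Exit: bottleneck 2, flow now 2.
Augment Hall→A→D→Exit: bottleneck 3, flow now 5.
Augment Hall→B→C→Exit: bottleneck 2, flow now 7.
Augment Hall→B→D→Exit: bottleneck 1, flow now 8.
No augmenting path remains; maximum flow = 8.
In the residual graph, reachable from Hall: {Hall, A, B, D}.
Min-cut edges: A→C (2), B→C (2), D→Exit (4); capacity 2 + 2 + 4 = 8.
This cut is saturated, so no flow can exceed 8.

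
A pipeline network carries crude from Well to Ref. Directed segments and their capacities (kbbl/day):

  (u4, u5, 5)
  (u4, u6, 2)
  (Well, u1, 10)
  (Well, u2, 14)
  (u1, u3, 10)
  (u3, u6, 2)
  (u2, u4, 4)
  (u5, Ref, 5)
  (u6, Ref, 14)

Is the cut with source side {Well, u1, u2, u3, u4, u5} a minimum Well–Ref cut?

No — its capacity is 9, but the minimum cut has capacity 6.

Given cut capacity: 2 + 2 + 5 = 9.
Augment Well→u1→u3→u6→Ref: bottleneck 2, flow now 2.
Augment Well→u2→u4→u5→Ref: bottleneck 4, flow now 6.
No augmenting path remains; maximum flow = 6.
In the residual graph, reachable from Well: {Well, u1, u2, u3}.
Min-cut edges: u2→u4 (4), u3→u6 (2); capacity 4 + 2 = 6.
Cut capacity 9 exceeds the max flow 6, so it is not minimum.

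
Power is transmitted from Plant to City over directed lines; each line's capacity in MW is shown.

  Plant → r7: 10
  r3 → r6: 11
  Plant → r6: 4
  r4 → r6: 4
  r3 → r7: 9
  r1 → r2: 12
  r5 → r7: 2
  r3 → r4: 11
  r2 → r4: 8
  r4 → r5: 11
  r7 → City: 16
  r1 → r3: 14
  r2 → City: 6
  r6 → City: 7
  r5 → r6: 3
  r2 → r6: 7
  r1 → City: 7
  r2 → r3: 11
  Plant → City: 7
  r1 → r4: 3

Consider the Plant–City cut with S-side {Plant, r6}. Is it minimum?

Given cut capacity: 10 + 7 + 7 = 24.
Augment Plant→City: bottleneck 7, flow now 7.
Augment Plant→r6→City: bottleneck 4, flow now 11.
Augment Plant→r7→City: bottleneck 10, flow now 21.
No augmenting path remains; maximum flow = 21.
In the residual graph, reachable from Plant: {Plant}.
Min-cut edges: Plant→r6 (4), Plant→r7 (10), Plant→City (7); capacity 4 + 10 + 7 = 21.
Cut capacity 24 exceeds the max flow 21, so it is not minimum.

No — its capacity is 24, but the minimum cut has capacity 21.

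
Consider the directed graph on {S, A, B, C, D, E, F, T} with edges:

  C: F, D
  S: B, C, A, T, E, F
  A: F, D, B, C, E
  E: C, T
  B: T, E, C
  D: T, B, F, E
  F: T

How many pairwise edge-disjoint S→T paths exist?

5

Assign every edge capacity 1; by Menger, the answer equals the max flow.
Path S→T (+1); total 1.
Path S→B→T (+1); total 2.
Path S→E→T (+1); total 3.
Path S→F→T (+1); total 4.
Path S→A→D→T (+1); total 5.
No residual S→T path; max flow = 5.
Certifying cut of size 5: {B→T, D→T, E→T, F→T, S→T}.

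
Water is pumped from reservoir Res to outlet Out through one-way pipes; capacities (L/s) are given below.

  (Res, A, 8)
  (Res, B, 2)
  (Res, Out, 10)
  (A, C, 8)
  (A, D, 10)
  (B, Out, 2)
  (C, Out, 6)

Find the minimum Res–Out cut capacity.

Augment Res→Out: bottleneck 10, flow now 10.
Augment Res→B→Out: bottleneck 2, flow now 12.
Augment Res→A→C→Out: bottleneck 6, flow now 18.
No augmenting path remains; maximum flow = 18.
By max-flow min-cut, the minimum cut capacity equals the max flow.
In the residual graph, reachable from Res: {Res, A, C, D}.
Min-cut edges: Res→B (2), Res→Out (10), C→Out (6); capacity 2 + 10 + 6 = 18.

18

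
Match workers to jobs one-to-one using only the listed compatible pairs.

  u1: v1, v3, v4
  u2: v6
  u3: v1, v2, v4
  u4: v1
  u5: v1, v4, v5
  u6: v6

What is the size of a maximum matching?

Unit-capacity flow: source→left, listed edges, right→sink; max matching = max flow.
Augmenting path u1→v1 (+1); matched 1.
Augmenting path u2→v6 (+1); matched 2.
Augmenting path u3→v2 (+1); matched 3.
Augmenting path u5→v4 (+1); matched 4.
Augmenting path u4→v1→u1→v3 (+1); matched 5.
No augmenting path remains; maximum matching = 5.
König certificate: {u1, u3, u4, u5, v6} is a vertex cover of size 5 (every listed pair touches it), so no matching can be larger.

5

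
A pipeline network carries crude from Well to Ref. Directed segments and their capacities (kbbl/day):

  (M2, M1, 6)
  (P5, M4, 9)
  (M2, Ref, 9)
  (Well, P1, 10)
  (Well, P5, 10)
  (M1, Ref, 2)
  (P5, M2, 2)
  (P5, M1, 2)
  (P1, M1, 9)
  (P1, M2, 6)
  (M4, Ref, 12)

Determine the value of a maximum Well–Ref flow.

Augment Well→P5→M4→Ref: bottleneck 9, flow now 9.
Augment Well→P5→M2→Ref: bottleneck 1, flow now 10.
Augment Well→P1→M2→Ref: bottleneck 6, flow now 16.
Augment Well→P1→M1→Ref: bottleneck 2, flow now 18.
No augmenting path remains; maximum flow = 18.
In the residual graph, reachable from Well: {Well, P1, M1}.
Min-cut edges: Well→P5 (10), P1→M2 (6), M1→Ref (2); capacity 10 + 6 + 2 = 18.
This cut is saturated, so no flow can exceed 18.

18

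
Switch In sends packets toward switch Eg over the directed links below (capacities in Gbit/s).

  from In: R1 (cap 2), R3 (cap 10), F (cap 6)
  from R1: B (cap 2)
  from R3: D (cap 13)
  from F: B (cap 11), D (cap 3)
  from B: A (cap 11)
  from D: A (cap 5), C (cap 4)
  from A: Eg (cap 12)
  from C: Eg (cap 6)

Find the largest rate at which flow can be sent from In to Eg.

16

Augment In→R1→B→A→Eg: bottleneck 2, flow now 2.
Augment In→R3→D→A→Eg: bottleneck 5, flow now 7.
Augment In→R3→D→C→Eg: bottleneck 4, flow now 11.
Augment In→F→B→A→Eg: bottleneck 5, flow now 16.
No augmenting path remains; maximum flow = 16.
In the residual graph, reachable from In: {In, R1, R3, F, B, D, A}.
Min-cut edges: D→C (4), A→Eg (12); capacity 4 + 12 = 16.
This cut is saturated, so no flow can exceed 16.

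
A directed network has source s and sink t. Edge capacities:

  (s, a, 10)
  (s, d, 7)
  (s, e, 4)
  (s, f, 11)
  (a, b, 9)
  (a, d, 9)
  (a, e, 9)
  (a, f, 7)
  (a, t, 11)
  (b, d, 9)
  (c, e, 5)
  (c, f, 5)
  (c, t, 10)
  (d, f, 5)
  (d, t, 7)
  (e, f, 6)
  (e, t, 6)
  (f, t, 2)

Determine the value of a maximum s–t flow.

Augment s→a→t: bottleneck 10, flow now 10.
Augment s→d→t: bottleneck 7, flow now 17.
Augment s→e→t: bottleneck 4, flow now 21.
Augment s→f→t: bottleneck 2, flow now 23.
No augmenting path remains; maximum flow = 23.
In the residual graph, reachable from s: {s, f}.
Min-cut edges: s→a (10), s→d (7), s→e (4), f→t (2); capacity 10 + 7 + 4 + 2 = 23.
This cut is saturated, so no flow can exceed 23.

23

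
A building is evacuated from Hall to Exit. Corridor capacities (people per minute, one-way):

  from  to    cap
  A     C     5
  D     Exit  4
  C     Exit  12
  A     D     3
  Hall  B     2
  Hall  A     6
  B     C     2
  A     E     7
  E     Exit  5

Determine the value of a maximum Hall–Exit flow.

8

Augment Hall→A→C→Exit: bottleneck 5, flow now 5.
Augment Hall→A→D→Exit: bottleneck 1, flow now 6.
Augment Hall→B→C→Exit: bottleneck 2, flow now 8.
No augmenting path remains; maximum flow = 8.
In the residual graph, reachable from Hall: {Hall}.
Min-cut edges: Hall→A (6), Hall→B (2); capacity 6 + 2 = 8.
This cut is saturated, so no flow can exceed 8.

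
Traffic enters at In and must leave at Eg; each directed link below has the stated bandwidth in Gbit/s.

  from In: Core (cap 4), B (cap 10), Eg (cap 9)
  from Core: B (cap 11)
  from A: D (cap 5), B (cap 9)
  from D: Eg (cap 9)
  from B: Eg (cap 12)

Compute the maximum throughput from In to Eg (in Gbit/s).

21

Augment In→Eg: bottleneck 9, flow now 9.
Augment In→B→Eg: bottleneck 10, flow now 19.
Augment In→Core→B→Eg: bottleneck 2, flow now 21.
No augmenting path remains; maximum flow = 21.
In the residual graph, reachable from In: {In, Core, B}.
Min-cut edges: In→Eg (9), B→Eg (12); capacity 9 + 12 = 21.
This cut is saturated, so no flow can exceed 21.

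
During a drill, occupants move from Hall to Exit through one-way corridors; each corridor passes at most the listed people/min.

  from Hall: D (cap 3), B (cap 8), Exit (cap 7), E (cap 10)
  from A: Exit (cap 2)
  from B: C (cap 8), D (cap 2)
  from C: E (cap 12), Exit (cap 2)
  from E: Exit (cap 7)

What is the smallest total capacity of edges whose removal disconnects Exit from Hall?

16

Augment Hall→Exit: bottleneck 7, flow now 7.
Augment Hall→E→Exit: bottleneck 7, flow now 14.
Augment Hall→B→C→Exit: bottleneck 2, flow now 16.
No augmenting path remains; maximum flow = 16.
By max-flow min-cut, the minimum cut capacity equals the max flow.
In the residual graph, reachable from Hall: {Hall, B, C, D, E}.
Min-cut edges: Hall→Exit (7), C→Exit (2), E→Exit (7); capacity 7 + 2 + 7 = 16.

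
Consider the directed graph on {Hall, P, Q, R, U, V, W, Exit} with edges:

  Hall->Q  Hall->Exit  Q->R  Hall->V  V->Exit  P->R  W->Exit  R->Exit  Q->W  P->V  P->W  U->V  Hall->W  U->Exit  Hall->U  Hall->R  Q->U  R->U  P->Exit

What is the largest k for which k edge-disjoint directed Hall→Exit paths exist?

5

Assign every edge capacity 1; by Menger, the answer equals the max flow.
Path Hall→Exit (+1); total 1.
Path Hall→R→Exit (+1); total 2.
Path Hall→U→Exit (+1); total 3.
Path Hall→V→Exit (+1); total 4.
Path Hall→W→Exit (+1); total 5.
No residual Hall→Exit path; max flow = 5.
Certifying cut of size 5: {Hall→Exit, R→Exit, U→Exit, V→Exit, W→Exit}.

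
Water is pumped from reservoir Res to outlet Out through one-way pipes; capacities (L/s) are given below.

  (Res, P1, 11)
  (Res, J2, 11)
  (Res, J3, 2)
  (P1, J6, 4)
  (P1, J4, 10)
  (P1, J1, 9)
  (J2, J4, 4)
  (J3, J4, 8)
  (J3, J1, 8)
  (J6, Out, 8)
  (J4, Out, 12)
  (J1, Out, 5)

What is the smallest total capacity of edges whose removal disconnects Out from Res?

Augment Res→P1→J6→Out: bottleneck 4, flow now 4.
Augment Res→P1→J4→Out: bottleneck 7, flow now 11.
Augment Res→J2→J4→Out: bottleneck 4, flow now 15.
Augment Res→J3→J4→Out: bottleneck 1, flow now 16.
Augment Res→J3→J1→Out: bottleneck 1, flow now 17.
No augmenting path remains; maximum flow = 17.
By max-flow min-cut, the minimum cut capacity equals the max flow.
In the residual graph, reachable from Res: {Res, J2}.
Min-cut edges: Res→P1 (11), Res→J3 (2), J2→J4 (4); capacity 11 + 2 + 4 = 17.

17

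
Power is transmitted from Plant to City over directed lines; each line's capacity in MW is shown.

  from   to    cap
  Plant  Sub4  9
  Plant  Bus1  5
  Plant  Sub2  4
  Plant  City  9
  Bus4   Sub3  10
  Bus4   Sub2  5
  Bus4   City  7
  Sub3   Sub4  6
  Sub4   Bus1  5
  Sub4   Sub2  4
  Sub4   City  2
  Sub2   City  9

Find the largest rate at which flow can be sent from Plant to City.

19

Augment Plant→City: bottleneck 9, flow now 9.
Augment Plant→Sub4→City: bottleneck 2, flow now 11.
Augment Plant→Sub2→City: bottleneck 4, flow now 15.
Augment Plant→Sub4→Sub2→City: bottleneck 4, flow now 19.
No augmenting path remains; maximum flow = 19.
In the residual graph, reachable from Plant: {Plant, Sub4, Bus1}.
Min-cut edges: Plant→Sub2 (4), Plant→City (9), Sub4→Sub2 (4), Sub4→City (2); capacity 4 + 9 + 4 + 2 = 19.
This cut is saturated, so no flow can exceed 19.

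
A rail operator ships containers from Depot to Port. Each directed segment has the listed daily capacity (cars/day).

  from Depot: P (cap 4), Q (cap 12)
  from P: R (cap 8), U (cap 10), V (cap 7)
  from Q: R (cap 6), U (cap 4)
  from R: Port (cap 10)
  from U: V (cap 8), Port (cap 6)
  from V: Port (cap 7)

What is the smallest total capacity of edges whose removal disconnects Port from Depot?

14

Augment Depot→P→R→Port: bottleneck 4, flow now 4.
Augment Depot→Q→R→Port: bottleneck 6, flow now 10.
Augment Depot→Q→U→Port: bottleneck 4, flow now 14.
No augmenting path remains; maximum flow = 14.
By max-flow min-cut, the minimum cut capacity equals the max flow.
In the residual graph, reachable from Depot: {Depot, Q}.
Min-cut edges: Depot→P (4), Q→R (6), Q→U (4); capacity 4 + 6 + 4 = 14.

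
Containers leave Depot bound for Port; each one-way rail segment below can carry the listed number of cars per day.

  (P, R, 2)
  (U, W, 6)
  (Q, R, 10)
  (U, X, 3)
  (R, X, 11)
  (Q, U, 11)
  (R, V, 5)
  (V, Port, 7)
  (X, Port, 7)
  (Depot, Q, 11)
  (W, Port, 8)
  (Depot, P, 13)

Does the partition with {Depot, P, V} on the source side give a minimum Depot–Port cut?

Given cut capacity: 11 + 2 + 7 = 20.
Augment Depot→P→R→V→Port: bottleneck 2, flow now 2.
Augment Depot→Q→R→V→Port: bottleneck 3, flow now 5.
Augment Depot→Q→R→X→Port: bottleneck 7, flow now 12.
Augment Depot→Q→U→W→Port: bottleneck 1, flow now 13.
No augmenting path remains; maximum flow = 13.
In the residual graph, reachable from Depot: {Depot, P}.
Min-cut edges: Depot→Q (11), P→R (2); capacity 11 + 2 = 13.
Cut capacity 20 exceeds the max flow 13, so it is not minimum.

No — its capacity is 20, but the minimum cut has capacity 13.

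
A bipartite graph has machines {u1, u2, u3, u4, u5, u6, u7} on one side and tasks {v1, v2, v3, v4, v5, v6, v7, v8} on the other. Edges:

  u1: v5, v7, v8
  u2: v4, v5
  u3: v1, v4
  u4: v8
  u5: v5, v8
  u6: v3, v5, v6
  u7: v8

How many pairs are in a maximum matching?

6

Unit-capacity flow: source→left, listed edges, right→sink; max matching = max flow.
Augmenting path u1→v5 (+1); matched 1.
Augmenting path u2→v4 (+1); matched 2.
Augmenting path u3→v1 (+1); matched 3.
Augmenting path u4→v8 (+1); matched 4.
Augmenting path u6→v3 (+1); matched 5.
Augmenting path u5→v5→u1→v7 (+1); matched 6.
No augmenting path remains; maximum matching = 6.
König certificate: {u1, u2, u3, u5, u6, v8} is a vertex cover of size 6 (every listed pair touches it), so no matching can be larger.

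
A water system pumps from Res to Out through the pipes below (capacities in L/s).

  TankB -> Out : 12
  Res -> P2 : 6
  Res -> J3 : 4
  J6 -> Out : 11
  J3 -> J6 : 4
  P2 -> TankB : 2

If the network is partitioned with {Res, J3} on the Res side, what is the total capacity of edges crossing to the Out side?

Edges leaving {Res, J3}: Res→P2 (6), J3→J6 (4).
Cut capacity = 6 + 4 = 10.

10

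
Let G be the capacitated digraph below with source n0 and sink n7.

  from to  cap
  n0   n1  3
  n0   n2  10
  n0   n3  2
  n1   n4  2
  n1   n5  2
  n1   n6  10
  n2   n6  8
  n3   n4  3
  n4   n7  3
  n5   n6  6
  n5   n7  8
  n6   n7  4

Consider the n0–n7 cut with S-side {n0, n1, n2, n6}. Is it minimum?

Given cut capacity: 2 + 2 + 2 + 4 = 10.
Augment n0→n1→n4→n7: bottleneck 2, flow now 2.
Augment n0→n1→n5→n7: bottleneck 1, flow now 3.
Augment n0→n2→n6→n7: bottleneck 4, flow now 7.
Augment n0→n3→n4→n7: bottleneck 1, flow now 8.
Augment n0→n3→n4→n1→n5→n7: bottleneck 1, flow now 9. (uses reverse residual edge)
No augmenting path remains; maximum flow = 9.
In the residual graph, reachable from n0: {n0, n2, n6}.
Min-cut edges: n0→n1 (3), n0→n3 (2), n6→n7 (4); capacity 3 + 2 + 4 = 9.
Cut capacity 10 exceeds the max flow 9, so it is not minimum.

No — its capacity is 10, but the minimum cut has capacity 9.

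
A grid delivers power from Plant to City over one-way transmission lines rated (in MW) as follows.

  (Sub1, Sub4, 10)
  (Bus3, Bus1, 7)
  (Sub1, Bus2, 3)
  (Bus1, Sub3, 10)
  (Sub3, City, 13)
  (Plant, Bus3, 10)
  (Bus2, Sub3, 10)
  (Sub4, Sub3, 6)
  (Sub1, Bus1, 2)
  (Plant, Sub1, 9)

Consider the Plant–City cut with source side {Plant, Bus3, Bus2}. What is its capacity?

Edges leaving {Plant, Bus3, Bus2}: Plant→Sub1 (9), Bus3→Bus1 (7), Bus2→Sub3 (10).
Cut capacity = 9 + 7 + 10 = 26.

26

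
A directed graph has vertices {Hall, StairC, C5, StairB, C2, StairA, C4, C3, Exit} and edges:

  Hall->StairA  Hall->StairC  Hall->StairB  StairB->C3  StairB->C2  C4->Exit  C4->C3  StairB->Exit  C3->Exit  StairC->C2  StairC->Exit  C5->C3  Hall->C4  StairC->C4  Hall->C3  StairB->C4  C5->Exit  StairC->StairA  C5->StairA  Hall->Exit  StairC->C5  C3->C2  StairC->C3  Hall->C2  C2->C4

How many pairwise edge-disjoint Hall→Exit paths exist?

5

Assign every edge capacity 1; by Menger, the answer equals the max flow.
Path Hall→Exit (+1); total 1.
Path Hall→StairC→Exit (+1); total 2.
Path Hall→StairB→Exit (+1); total 3.
Path Hall→C4→Exit (+1); total 4.
Path Hall→C3→Exit (+1); total 5.
No residual Hall→Exit path; max flow = 5.
Certifying cut of size 5: {C3→Exit, C4→Exit, Hall→Exit, Hall→StairB, Hall→StairC}.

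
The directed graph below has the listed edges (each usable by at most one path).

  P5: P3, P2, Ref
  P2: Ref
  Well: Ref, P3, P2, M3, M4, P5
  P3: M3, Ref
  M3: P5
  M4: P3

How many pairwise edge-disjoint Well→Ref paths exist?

Assign every edge capacity 1; by Menger, the answer equals the max flow.
Path Well→Ref (+1); total 1.
Path Well→P5→Ref (+1); total 2.
Path Well→P3→Ref (+1); total 3.
Path Well→P2→Ref (+1); total 4.
No residual Well→Ref path; max flow = 4.
Certifying cut of size 4: {P2→Ref, P3→Ref, P5→Ref, Well→Ref}.

4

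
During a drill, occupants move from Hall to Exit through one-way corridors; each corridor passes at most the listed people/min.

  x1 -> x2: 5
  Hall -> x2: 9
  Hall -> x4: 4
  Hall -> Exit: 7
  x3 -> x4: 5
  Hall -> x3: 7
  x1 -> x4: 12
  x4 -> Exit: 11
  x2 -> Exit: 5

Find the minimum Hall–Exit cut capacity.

21

Augment Hall→Exit: bottleneck 7, flow now 7.
Augment Hall→x2→Exit: bottleneck 5, flow now 12.
Augment Hall→x4→Exit: bottleneck 4, flow now 16.
Augment Hall→x3→x4→Exit: bottleneck 5, flow now 21.
No augmenting path remains; maximum flow = 21.
By max-flow min-cut, the minimum cut capacity equals the max flow.
In the residual graph, reachable from Hall: {Hall, x2, x3}.
Min-cut edges: Hall→x4 (4), Hall→Exit (7), x2→Exit (5), x3→x4 (5); capacity 4 + 7 + 5 + 5 = 21.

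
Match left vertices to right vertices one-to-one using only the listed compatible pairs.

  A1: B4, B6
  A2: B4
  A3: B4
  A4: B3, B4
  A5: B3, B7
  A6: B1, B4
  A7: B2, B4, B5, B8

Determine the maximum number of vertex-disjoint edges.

6

Unit-capacity flow: source→left, listed edges, right→sink; max matching = max flow.
Augmenting path A1→B4 (+1); matched 1.
Augmenting path A4→B3 (+1); matched 2.
Augmenting path A5→B7 (+1); matched 3.
Augmenting path A6→B1 (+1); matched 4.
Augmenting path A7→B2 (+1); matched 5.
Augmenting path A2→B4→A1→B6 (+1); matched 6.
No augmenting path remains; maximum matching = 6.
König certificate: {A1, A4, A5, A6, A7, B4} is a vertex cover of size 6 (every listed pair touches it), so no matching can be larger.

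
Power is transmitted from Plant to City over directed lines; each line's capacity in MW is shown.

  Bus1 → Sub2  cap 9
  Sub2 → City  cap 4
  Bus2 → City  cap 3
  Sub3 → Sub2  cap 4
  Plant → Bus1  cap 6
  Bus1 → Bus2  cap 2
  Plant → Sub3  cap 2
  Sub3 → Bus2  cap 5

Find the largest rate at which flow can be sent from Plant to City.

Augment Plant→Bus1→Sub2→City: bottleneck 4, flow now 4.
Augment Plant→Bus1→Bus2→City: bottleneck 2, flow now 6.
Augment Plant→Sub3→Bus2→City: bottleneck 1, flow now 7.
No augmenting path remains; maximum flow = 7.
In the residual graph, reachable from Plant: {Plant, Bus1, Sub3, Sub2, Bus2}.
Min-cut edges: Sub2→City (4), Bus2→City (3); capacity 4 + 3 = 7.
This cut is saturated, so no flow can exceed 7.

7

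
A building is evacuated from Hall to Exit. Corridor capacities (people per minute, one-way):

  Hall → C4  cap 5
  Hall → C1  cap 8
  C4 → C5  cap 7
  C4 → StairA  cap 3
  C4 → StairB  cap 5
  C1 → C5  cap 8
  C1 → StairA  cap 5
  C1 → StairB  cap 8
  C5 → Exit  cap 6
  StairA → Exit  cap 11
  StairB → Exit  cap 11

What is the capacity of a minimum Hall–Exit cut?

13

Augment Hall→C4→C5→Exit: bottleneck 5, flow now 5.
Augment Hall→C1→C5→Exit: bottleneck 1, flow now 6.
Augment Hall→C1→StairA→Exit: bottleneck 5, flow now 11.
Augment Hall→C1→StairB→Exit: bottleneck 2, flow now 13.
No augmenting path remains; maximum flow = 13.
By max-flow min-cut, the minimum cut capacity equals the max flow.
In the residual graph, reachable from Hall: {Hall}.
Min-cut edges: Hall→C4 (5), Hall→C1 (8); capacity 5 + 8 = 13.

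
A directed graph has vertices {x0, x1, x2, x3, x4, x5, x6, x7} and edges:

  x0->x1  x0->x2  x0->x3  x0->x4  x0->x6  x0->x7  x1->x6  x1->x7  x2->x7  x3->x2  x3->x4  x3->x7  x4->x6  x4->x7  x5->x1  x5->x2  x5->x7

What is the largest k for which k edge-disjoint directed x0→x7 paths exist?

Assign every edge capacity 1; by Menger, the answer equals the max flow.
Path x0→x7 (+1); total 1.
Path x0→x1→x7 (+1); total 2.
Path x0→x2→x7 (+1); total 3.
Path x0→x3→x7 (+1); total 4.
Path x0→x4→x7 (+1); total 5.
No residual x0→x7 path; max flow = 5.
Certifying cut of size 5: {x0→x1, x0→x2, x0→x3, x0→x4, x0→x7}.

5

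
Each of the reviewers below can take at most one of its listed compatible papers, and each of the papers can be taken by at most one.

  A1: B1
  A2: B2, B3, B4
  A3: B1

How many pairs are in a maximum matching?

Unit-capacity flow: source→left, listed edges, right→sink; max matching = max flow.
Augmenting path A1→B1 (+1); matched 1.
Augmenting path A2→B2 (+1); matched 2.
No augmenting path remains; maximum matching = 2.
König certificate: {A2, B1} is a vertex cover of size 2 (every listed pair touches it), so no matching can be larger.

2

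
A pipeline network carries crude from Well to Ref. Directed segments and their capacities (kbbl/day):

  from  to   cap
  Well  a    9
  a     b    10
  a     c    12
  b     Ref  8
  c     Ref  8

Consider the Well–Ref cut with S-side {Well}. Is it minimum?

Yes — it is a minimum cut (capacity 9).

Given cut capacity: 9 = 9.
Augment Well→a→b→Ref: bottleneck 8, flow now 8.
Augment Well→a→c→Ref: bottleneck 1, flow now 9.
No augmenting path remains; maximum flow = 9.
Cut capacity 9 equals the max flow, so it is a minimum cut.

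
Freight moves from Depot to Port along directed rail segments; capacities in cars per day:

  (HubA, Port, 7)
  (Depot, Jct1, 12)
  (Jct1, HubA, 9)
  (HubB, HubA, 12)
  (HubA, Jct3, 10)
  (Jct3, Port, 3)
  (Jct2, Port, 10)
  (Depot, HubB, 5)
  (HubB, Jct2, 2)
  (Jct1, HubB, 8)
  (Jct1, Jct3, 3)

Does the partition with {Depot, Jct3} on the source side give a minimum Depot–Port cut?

No — its capacity is 20, but the minimum cut has capacity 12.

Given cut capacity: 12 + 5 + 3 = 20.
Augment Depot→Jct1→HubA→Port: bottleneck 7, flow now 7.
Augment Depot→Jct1→Jct3→Port: bottleneck 3, flow now 10.
Augment Depot→HubB→Jct2→Port: bottleneck 2, flow now 12.
No augmenting path remains; maximum flow = 12.
In the residual graph, reachable from Depot: {Depot, Jct1, HubB, HubA, Jct3}.
Min-cut edges: HubB→Jct2 (2), HubA→Port (7), Jct3→Port (3); capacity 2 + 7 + 3 = 12.
Cut capacity 20 exceeds the max flow 12, so it is not minimum.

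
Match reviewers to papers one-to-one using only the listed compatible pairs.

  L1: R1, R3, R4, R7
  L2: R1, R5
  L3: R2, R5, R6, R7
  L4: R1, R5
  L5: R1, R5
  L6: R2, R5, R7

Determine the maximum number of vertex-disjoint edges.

Unit-capacity flow: source→left, listed edges, right→sink; max matching = max flow.
Augmenting path L1→R1 (+1); matched 1.
Augmenting path L2→R5 (+1); matched 2.
Augmenting path L3→R2 (+1); matched 3.
Augmenting path L6→R7 (+1); matched 4.
Augmenting path L4→R1→L1→R3 (+1); matched 5.
No augmenting path remains; maximum matching = 5.
König certificate: {L1, L3, L6, R1, R5} is a vertex cover of size 5 (every listed pair touches it), so no matching can be larger.

5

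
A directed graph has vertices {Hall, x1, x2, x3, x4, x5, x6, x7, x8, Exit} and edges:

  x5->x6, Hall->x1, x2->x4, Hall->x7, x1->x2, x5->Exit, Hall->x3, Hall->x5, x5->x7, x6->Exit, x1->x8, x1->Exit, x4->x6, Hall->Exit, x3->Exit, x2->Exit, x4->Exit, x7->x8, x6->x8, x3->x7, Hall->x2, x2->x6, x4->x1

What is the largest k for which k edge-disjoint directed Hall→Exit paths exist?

5

Assign every edge capacity 1; by Menger, the answer equals the max flow.
Path Hall→Exit (+1); total 1.
Path Hall→x1→Exit (+1); total 2.
Path Hall→x2→Exit (+1); total 3.
Path Hall→x3→Exit (+1); total 4.
Path Hall→x5→Exit (+1); total 5.
No residual Hall→Exit path; max flow = 5.
Certifying cut of size 5: {Hall→Exit, Hall→x1, Hall→x2, Hall→x3, Hall→x5}.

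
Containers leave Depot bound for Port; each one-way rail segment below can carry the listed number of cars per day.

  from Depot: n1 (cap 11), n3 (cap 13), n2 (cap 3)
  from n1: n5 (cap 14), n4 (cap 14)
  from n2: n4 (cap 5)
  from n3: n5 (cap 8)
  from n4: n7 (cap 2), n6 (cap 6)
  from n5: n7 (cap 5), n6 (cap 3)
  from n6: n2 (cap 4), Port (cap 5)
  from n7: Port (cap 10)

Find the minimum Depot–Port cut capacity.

Augment Depot→n1→n4→n6→Port: bottleneck 5, flow now 5.
Augment Depot→n1→n4→n7→Port: bottleneck 2, flow now 7.
Augment Depot→n1→n5→n7→Port: bottleneck 4, flow now 11.
Augment Depot→n3→n5→n7→Port: bottleneck 1, flow now 12.
No augmenting path remains; maximum flow = 12.
By max-flow min-cut, the minimum cut capacity equals the max flow.
In the residual graph, reachable from Depot: {Depot, n1, n2, n3, n4, n5, n6}.
Min-cut edges: n4→n7 (2), n5→n7 (5), n6→Port (5); capacity 2 + 5 + 5 = 12.

12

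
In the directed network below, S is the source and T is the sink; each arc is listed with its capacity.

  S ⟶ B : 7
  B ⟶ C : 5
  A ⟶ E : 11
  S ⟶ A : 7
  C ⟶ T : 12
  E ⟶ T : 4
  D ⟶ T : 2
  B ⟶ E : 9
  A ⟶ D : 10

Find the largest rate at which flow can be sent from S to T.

Augment S→A→D→T: bottleneck 2, flow now 2.
Augment S→A→E→T: bottleneck 4, flow now 6.
Augment S→B→C→T: bottleneck 5, flow now 11.
No augmenting path remains; maximum flow = 11.
In the residual graph, reachable from S: {S, A, B, D, E}.
Min-cut edges: B→C (5), D→T (2), E→T (4); capacity 5 + 2 + 4 = 11.
This cut is saturated, so no flow can exceed 11.

11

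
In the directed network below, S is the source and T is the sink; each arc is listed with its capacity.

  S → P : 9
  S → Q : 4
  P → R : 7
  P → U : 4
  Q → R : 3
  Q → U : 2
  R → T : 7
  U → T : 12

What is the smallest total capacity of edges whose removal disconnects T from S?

13

Augment S→P→R→T: bottleneck 7, flow now 7.
Augment S→P→U→T: bottleneck 2, flow now 9.
Augment S→Q→U→T: bottleneck 2, flow now 11.
Augment S→Q→R→P→U→T: bottleneck 2, flow now 13. (uses reverse residual edge)
No augmenting path remains; maximum flow = 13.
By max-flow min-cut, the minimum cut capacity equals the max flow.
In the residual graph, reachable from S: {S}.
Min-cut edges: S→P (9), S→Q (4); capacity 9 + 4 = 13.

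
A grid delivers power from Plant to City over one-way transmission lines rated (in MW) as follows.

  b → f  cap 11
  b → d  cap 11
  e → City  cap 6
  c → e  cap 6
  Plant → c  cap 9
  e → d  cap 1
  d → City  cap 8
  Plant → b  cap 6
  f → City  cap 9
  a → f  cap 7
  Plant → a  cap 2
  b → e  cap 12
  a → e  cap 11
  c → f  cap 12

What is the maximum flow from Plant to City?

17

Augment Plant→a→e→City: bottleneck 2, flow now 2.
Augment Plant→b→d→City: bottleneck 6, flow now 8.
Augment Plant→c→e→City: bottleneck 4, flow now 12.
Augment Plant→c→f→City: bottleneck 5, flow now 17.
No augmenting path remains; maximum flow = 17.
In the residual graph, reachable from Plant: {Plant}.
Min-cut edges: Plant→a (2), Plant→b (6), Plant→c (9); capacity 2 + 6 + 9 = 17.
This cut is saturated, so no flow can exceed 17.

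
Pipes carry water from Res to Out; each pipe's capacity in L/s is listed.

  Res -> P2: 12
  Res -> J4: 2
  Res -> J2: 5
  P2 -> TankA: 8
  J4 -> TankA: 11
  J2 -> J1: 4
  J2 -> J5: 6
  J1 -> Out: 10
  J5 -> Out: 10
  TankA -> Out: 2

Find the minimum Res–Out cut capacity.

Augment Res→P2→TankA→Out: bottleneck 2, flow now 2.
Augment Res→J2→J1→Out: bottleneck 4, flow now 6.
Augment Res→J2→J5→Out: bottleneck 1, flow now 7.
No augmenting path remains; maximum flow = 7.
By max-flow min-cut, the minimum cut capacity equals the max flow.
In the residual graph, reachable from Res: {Res, P2, J4, TankA}.
Min-cut edges: Res→J2 (5), TankA→Out (2); capacity 5 + 2 = 7.

7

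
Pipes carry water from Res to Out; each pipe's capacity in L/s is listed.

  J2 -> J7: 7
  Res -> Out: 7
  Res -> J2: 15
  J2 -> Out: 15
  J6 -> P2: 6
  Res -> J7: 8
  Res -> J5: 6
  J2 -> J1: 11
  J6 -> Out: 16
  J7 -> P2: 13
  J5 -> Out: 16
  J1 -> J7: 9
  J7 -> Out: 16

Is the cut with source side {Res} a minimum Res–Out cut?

Yes — it is a minimum cut (capacity 36).

Given cut capacity: 15 + 8 + 6 + 7 = 36.
Augment Res→Out: bottleneck 7, flow now 7.
Augment Res→J2→Out: bottleneck 15, flow now 22.
Augment Res→J7→Out: bottleneck 8, flow now 30.
Augment Res→J5→Out: bottleneck 6, flow now 36.
No augmenting path remains; maximum flow = 36.
Cut capacity 36 equals the max flow, so it is a minimum cut.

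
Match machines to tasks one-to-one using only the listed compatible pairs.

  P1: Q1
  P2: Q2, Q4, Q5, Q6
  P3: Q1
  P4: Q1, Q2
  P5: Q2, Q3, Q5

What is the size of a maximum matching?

4

Unit-capacity flow: source→left, listed edges, right→sink; max matching = max flow.
Augmenting path P1→Q1 (+1); matched 1.
Augmenting path P2→Q2 (+1); matched 2.
Augmenting path P5→Q3 (+1); matched 3.
Augmenting path P4→Q2→P2→Q4 (+1); matched 4.
No augmenting path remains; maximum matching = 4.
König certificate: {P2, P4, P5, Q1} is a vertex cover of size 4 (every listed pair touches it), so no matching can be larger.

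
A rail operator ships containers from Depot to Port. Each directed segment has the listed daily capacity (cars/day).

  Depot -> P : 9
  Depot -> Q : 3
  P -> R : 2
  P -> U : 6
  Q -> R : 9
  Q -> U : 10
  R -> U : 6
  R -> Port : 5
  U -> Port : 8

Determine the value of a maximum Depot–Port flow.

11

Augment Depot→P→R→Port: bottleneck 2, flow now 2.
Augment Depot→P→U→Port: bottleneck 6, flow now 8.
Augment Depot→Q→R→Port: bottleneck 3, flow now 11.
No augmenting path remains; maximum flow = 11.
In the residual graph, reachable from Depot: {Depot, P}.
Min-cut edges: Depot→Q (3), P→R (2), P→U (6); capacity 3 + 2 + 6 = 11.
This cut is saturated, so no flow can exceed 11.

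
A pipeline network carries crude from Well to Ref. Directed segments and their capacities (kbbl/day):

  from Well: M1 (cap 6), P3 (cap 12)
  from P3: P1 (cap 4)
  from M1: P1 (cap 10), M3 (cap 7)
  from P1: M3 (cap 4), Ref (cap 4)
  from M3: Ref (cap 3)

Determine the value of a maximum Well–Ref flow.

7

Augment Well→P3→P1→Ref: bottleneck 4, flow now 4.
Augment Well→M1→M3→Ref: bottleneck 3, flow now 7.
No augmenting path remains; maximum flow = 7.
In the residual graph, reachable from Well: {Well, P3, M1, P1, M3}.
Min-cut edges: P1→Ref (4), M3→Ref (3); capacity 4 + 3 = 7.
This cut is saturated, so no flow can exceed 7.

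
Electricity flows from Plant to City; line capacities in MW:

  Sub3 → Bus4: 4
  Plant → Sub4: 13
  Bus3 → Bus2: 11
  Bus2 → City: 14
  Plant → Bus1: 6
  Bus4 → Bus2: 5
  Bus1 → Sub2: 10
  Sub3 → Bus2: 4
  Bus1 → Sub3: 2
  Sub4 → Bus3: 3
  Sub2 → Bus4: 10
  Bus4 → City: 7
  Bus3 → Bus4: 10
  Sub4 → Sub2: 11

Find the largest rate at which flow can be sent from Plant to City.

15

Augment Plant→Bus1→Sub3→Bus2→City: bottleneck 2, flow now 2.
Augment Plant→Bus1→Sub2→Bus4→City: bottleneck 4, flow now 6.
Augment Plant→Sub4→Sub2→Bus4→City: bottleneck 3, flow now 9.
Augment Plant→Sub4→Bus3→Bus2→City: bottleneck 3, flow now 12.
Augment Plant→Sub4→Sub2→Bus4→Bus2→City: bottleneck 3, flow now 15.
No augmenting path remains; maximum flow = 15.
In the residual graph, reachable from Plant: {Plant, Bus1, Sub4, Sub2}.
Min-cut edges: Bus1→Sub3 (2), Sub4→Bus3 (3), Sub2→Bus4 (10); capacity 2 + 3 + 10 = 15.
This cut is saturated, so no flow can exceed 15.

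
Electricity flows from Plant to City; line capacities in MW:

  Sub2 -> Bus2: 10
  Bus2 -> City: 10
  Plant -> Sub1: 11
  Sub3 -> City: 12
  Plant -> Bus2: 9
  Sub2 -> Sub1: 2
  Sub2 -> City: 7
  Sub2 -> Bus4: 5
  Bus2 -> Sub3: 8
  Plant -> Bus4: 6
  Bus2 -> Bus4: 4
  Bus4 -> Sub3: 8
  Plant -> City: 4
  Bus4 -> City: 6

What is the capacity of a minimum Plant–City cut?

19

Augment Plant→City: bottleneck 4, flow now 4.
Augment Plant→Bus2→City: bottleneck 9, flow now 13.
Augment Plant→Bus4→City: bottleneck 6, flow now 19.
No augmenting path remains; maximum flow = 19.
By max-flow min-cut, the minimum cut capacity equals the max flow.
In the residual graph, reachable from Plant: {Plant, Sub1}.
Min-cut edges: Plant→Bus2 (9), Plant→Bus4 (6), Plant→City (4); capacity 9 + 6 + 4 = 19.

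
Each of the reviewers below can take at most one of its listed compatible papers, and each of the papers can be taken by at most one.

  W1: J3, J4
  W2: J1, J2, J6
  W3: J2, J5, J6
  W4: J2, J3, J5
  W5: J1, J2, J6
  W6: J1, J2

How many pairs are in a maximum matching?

Unit-capacity flow: source→left, listed edges, right→sink; max matching = max flow.
Augmenting path W1→J3 (+1); matched 1.
Augmenting path W2→J1 (+1); matched 2.
Augmenting path W3→J2 (+1); matched 3.
Augmenting path W4→J5 (+1); matched 4.
Augmenting path W5→J6 (+1); matched 5.
Augmenting path W6→J2→W3→J5→W4→J3→W1→J4 (+1); matched 6.
No augmenting path remains; maximum matching = 6.
König certificate: {W1, W2, W3, W4, W5, W6} is a vertex cover of size 6 (every listed pair touches it), so no matching can be larger.

6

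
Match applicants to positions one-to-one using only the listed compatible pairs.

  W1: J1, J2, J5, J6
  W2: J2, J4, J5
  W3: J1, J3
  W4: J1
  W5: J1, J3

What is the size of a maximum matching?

4

Unit-capacity flow: source→left, listed edges, right→sink; max matching = max flow.
Augmenting path W1→J1 (+1); matched 1.
Augmenting path W2→J2 (+1); matched 2.
Augmenting path W3→J3 (+1); matched 3.
Augmenting path W4→J1→W1→J5 (+1); matched 4.
No augmenting path remains; maximum matching = 4.
König certificate: {W1, W2, J1, J3} is a vertex cover of size 4 (every listed pair touches it), so no matching can be larger.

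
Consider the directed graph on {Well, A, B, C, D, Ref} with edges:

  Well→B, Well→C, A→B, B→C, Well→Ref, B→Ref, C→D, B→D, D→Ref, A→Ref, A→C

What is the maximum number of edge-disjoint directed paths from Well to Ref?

Assign every edge capacity 1; by Menger, the answer equals the max flow.
Path Well→Ref (+1); total 1.
Path Well→B→Ref (+1); total 2.
Path Well→C→D→Ref (+1); total 3.
No residual Well→Ref path; max flow = 3.
Certifying cut of size 3: {Well→B, Well→C, Well→Ref}.

3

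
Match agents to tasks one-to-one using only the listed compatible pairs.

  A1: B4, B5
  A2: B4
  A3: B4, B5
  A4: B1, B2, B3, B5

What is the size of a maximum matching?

Unit-capacity flow: source→left, listed edges, right→sink; max matching = max flow.
Augmenting path A1→B4 (+1); matched 1.
Augmenting path A3→B5 (+1); matched 2.
Augmenting path A4→B1 (+1); matched 3.
No augmenting path remains; maximum matching = 3.
König certificate: {A4, B4, B5} is a vertex cover of size 3 (every listed pair touches it), so no matching can be larger.

3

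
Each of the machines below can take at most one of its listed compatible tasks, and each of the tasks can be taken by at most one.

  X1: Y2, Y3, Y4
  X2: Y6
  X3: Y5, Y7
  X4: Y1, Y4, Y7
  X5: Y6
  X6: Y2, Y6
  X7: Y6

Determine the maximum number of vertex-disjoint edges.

5

Unit-capacity flow: source→left, listed edges, right→sink; max matching = max flow.
Augmenting path X1→Y2 (+1); matched 1.
Augmenting path X2→Y6 (+1); matched 2.
Augmenting path X3→Y5 (+1); matched 3.
Augmenting path X4→Y1 (+1); matched 4.
Augmenting path X6→Y2→X1→Y3 (+1); matched 5.
No augmenting path remains; maximum matching = 5.
König certificate: {X1, X3, X4, X6, Y6} is a vertex cover of size 5 (every listed pair touches it), so no matching can be larger.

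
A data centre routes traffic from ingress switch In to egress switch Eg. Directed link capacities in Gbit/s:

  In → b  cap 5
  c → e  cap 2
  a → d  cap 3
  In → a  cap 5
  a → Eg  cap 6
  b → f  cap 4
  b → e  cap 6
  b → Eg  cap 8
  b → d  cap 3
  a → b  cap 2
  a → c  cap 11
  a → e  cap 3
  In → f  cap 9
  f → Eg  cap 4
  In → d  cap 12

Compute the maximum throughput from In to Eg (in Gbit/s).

Augment In→a→Eg: bottleneck 5, flow now 5.
Augment In→b→Eg: bottleneck 5, flow now 10.
Augment In→f→Eg: bottleneck 4, flow now 14.
No augmenting path remains; maximum flow = 14.
In the residual graph, reachable from In: {In, d, f}.
Min-cut edges: In→a (5), In→b (5), f→Eg (4); capacity 5 + 5 + 4 = 14.
This cut is saturated, so no flow can exceed 14.

14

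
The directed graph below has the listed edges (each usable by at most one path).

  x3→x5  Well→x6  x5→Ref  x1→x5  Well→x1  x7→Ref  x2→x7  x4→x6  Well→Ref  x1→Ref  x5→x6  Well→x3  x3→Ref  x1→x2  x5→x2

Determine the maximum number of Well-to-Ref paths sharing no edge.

3

Assign every edge capacity 1; by Menger, the answer equals the max flow.
Path Well→Ref (+1); total 1.
Path Well→x1→Ref (+1); total 2.
Path Well→x3→Ref (+1); total 3.
No residual Well→Ref path; max flow = 3.
Certifying cut of size 3: {Well→Ref, Well→x1, Well→x3}.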